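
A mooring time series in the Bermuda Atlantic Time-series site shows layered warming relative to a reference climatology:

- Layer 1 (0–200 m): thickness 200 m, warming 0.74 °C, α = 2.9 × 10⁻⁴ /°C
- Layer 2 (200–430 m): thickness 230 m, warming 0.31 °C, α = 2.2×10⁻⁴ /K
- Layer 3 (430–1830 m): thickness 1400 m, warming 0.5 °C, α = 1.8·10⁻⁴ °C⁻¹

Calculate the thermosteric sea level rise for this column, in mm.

Δh ≈ 185 mm

0–200 m: 0.74 × 200 × 2.9×10⁻⁴ = 0.04292 m
200–430 m: 2.2×10⁻⁴ × 230 × 0.31 = 0.015686 m
Layer 3: 1.8×10⁻⁴ × 0.5 × 1400 = 0.12600 m
Δh = 0.04292 + 0.015686 + 0.12600 = 0.184606 m ≈ 185 mm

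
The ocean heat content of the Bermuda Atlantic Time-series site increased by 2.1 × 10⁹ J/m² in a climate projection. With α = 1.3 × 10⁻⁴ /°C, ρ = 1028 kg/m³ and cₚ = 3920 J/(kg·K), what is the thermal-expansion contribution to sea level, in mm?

Δh = αQ/(ρcₚ) = 1.3×10⁻⁴ × 2.1×10⁹ / (1028 × 3920) ≈ 0.067746 m

Δh = 67.7 mm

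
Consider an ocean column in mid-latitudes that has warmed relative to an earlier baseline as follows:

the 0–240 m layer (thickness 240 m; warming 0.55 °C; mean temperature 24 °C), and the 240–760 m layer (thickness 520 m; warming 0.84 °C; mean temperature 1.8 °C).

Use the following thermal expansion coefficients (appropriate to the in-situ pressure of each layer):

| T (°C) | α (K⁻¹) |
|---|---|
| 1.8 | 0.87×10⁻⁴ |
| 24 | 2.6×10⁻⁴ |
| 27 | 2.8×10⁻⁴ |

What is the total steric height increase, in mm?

72.3 mm of thermosteric rise

Layer 1 at 24 °C → α = 2.6×10⁻⁴ K⁻¹
Layer 2 at 1.8 °C → α = 0.87×10⁻⁴ K⁻¹
0–240 m: 240 × 0.55 × 2.6×10⁻⁴ = 0.03432 m
240–760 m: 0.84 × 0.87×10⁻⁴ × 520 = 0.0380016 m
Δh = 0.03432 + 0.0380016 = 0.0723216 m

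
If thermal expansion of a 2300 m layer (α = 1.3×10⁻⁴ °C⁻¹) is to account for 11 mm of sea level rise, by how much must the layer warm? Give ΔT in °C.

0.0368 °C

ΔT = Δh/(αH) = 0.011 / (1.3×10⁻⁴ × 2300) ≈ 0.03679 °C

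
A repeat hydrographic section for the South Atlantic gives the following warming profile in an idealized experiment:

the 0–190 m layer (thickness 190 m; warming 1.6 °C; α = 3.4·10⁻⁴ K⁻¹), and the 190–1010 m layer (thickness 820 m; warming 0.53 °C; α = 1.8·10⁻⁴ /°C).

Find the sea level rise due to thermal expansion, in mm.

Δh ≈ 182 mm

0–190 m: 1.6 × 190 × 3.4×10⁻⁴ = 0.10336 m
190–1010 m: 820 × 1.8×10⁻⁴ × 0.53 = 0.078228 m
Δh = 0.10336 + 0.078228 = 0.181588 m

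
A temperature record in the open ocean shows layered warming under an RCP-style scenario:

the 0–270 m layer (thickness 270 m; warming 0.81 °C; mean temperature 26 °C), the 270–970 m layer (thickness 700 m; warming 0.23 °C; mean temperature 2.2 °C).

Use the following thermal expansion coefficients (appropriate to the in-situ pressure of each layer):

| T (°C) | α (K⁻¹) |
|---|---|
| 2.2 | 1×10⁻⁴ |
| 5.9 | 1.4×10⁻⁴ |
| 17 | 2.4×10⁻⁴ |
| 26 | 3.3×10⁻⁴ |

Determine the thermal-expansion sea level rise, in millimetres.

Layer 1 at 26 °C → α = 3.3×10⁻⁴ K⁻¹
Layer 2 at 2.2 °C → α = 1×10⁻⁴ K⁻¹
Layer 1: 0.81 × 3.3×10⁻⁴ × 270 = 0.072171 m
700 × 1×10⁻⁴ × 0.23 = 0.01610 m
Δh = 0.072171 + 0.01610 = 0.088271 m

about 88.3 mm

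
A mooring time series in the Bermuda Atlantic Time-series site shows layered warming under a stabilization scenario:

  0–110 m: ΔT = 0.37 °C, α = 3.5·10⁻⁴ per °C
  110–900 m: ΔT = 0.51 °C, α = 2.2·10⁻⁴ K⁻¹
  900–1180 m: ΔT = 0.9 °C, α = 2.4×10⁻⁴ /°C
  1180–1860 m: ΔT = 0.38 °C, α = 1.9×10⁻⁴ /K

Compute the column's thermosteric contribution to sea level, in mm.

212 mm of thermosteric rise

110 × 3.5×10⁻⁴ × 0.37 = 0.014245 m
110–900 m: 0.51 × 790 × 2.2×10⁻⁴ = 0.088638 m
2.4×10⁻⁴ × 280 × 0.9 = 0.06048 m
680 × 1.9×10⁻⁴ × 0.38 = 0.049096 m
Δh = 0.014245 + 0.088638 + 0.06048 + 0.049096 = 0.212459 m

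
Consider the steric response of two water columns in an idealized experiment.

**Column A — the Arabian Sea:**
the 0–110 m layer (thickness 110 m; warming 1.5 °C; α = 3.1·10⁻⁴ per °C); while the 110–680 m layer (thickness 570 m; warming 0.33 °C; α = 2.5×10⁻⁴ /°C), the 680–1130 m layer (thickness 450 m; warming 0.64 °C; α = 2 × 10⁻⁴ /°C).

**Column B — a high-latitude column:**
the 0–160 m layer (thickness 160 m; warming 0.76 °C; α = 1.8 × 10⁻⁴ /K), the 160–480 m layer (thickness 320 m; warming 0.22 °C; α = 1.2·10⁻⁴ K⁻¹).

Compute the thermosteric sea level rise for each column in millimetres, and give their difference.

A: 160 mm; B: 30 mm; difference 130 mm

A 110 × 1.5 × 3.1×10⁻⁴ = 0.05115 m
A Layer 2: 570 × 0.33 × 2.5×10⁻⁴ = 0.047025 m
A 0.64 × 2×10⁻⁴ × 450 = 0.05760 m
A total: 0.155775 m
B 0–160 m: 0.76 × 1.8×10⁻⁴ × 160 = 0.021888 m
B 320 × 1.2×10⁻⁴ × 0.22 = 0.008448 m
B total: 0.030336 m
Difference: 0.155775 − 0.030336 = 0.125439 m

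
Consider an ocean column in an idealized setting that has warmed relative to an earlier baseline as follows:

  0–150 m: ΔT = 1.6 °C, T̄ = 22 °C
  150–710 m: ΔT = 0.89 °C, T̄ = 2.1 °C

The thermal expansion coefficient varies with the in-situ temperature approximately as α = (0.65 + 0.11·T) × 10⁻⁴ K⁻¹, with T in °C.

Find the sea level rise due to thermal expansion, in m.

Layer 1: α = (0.65 + 0.11×22)×10⁻⁴ = 3.07×10⁻⁴ K⁻¹
Layer 2: α = (0.65 + 0.11×2.1)×10⁻⁴ = 0.881×10⁻⁴ K⁻¹
0–150 m: 1.6 × 3.07×10⁻⁴ × 150 = 0.07368 m
Layer 2: 0.881×10⁻⁴ × 0.89 × 560 = 0.04390904 m
Δh = 0.07368 + 0.04390904 = 0.11758904 m ≈ 0.118 m

0.118 m of thermosteric rise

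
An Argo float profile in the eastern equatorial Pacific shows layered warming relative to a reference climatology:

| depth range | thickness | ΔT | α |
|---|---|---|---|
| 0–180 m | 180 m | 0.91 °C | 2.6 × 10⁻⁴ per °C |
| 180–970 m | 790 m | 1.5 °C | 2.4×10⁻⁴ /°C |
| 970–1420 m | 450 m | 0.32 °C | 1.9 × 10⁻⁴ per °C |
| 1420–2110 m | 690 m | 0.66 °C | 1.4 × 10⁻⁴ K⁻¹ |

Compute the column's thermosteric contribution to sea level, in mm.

Δh ≈ 418 mm

2.6×10⁻⁴ × 180 × 0.91 = 0.042588 m
Layer 2: 1.5 × 2.4×10⁻⁴ × 790 = 0.28440 m
970–1420 m: 0.32 × 450 × 1.9×10⁻⁴ = 0.02736 m
1420–2110 m: 690 × 0.66 × 1.4×10⁻⁴ = 0.063756 m
Δh = 0.042588 + 0.28440 + 0.02736 + 0.063756 = 0.418104 m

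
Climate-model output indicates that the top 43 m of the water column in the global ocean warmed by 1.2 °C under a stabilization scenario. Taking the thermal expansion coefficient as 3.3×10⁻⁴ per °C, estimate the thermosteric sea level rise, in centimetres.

Δh = αΔT·H = 3.3×10⁻⁴ × 1.2 × 43 = 0.017028 m

1.7 cm of thermosteric rise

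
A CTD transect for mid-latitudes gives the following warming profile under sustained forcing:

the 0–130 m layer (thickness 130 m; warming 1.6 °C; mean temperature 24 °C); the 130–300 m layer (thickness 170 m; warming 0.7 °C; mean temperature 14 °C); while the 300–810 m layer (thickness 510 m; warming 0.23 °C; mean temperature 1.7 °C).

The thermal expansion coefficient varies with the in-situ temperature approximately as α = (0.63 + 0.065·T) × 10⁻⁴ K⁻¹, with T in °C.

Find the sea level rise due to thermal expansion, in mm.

73 mm

Layer 1: α = (0.63 + 0.065×24)×10⁻⁴ = 2.19×10⁻⁴ K⁻¹
Layer 2: α = (0.63 + 0.065×14)×10⁻⁴ = 1.54×10⁻⁴ K⁻¹
Layer 3: α = (0.63 + 0.065×1.7)×10⁻⁴ = 0.7405×10⁻⁴ K⁻¹
0–130 m: 130 × 2.19×10⁻⁴ × 1.6 = 0.045552 m
170 × 1.54×10⁻⁴ × 0.7 = 0.018326 m
300–810 m: 510 × 0.23 × 0.7405×10⁻⁴ = 0.008686065 m
Δh = 0.045552 + 0.018326 + 0.008686065 = 0.072564065 m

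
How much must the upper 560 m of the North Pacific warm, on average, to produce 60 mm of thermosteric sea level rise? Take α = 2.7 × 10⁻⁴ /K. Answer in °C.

ΔT = Δh/(αH) = 0.06 / (2.7×10⁻⁴ × 560) ≈ 0.3968 °C

ΔT ≈ 0.397 °C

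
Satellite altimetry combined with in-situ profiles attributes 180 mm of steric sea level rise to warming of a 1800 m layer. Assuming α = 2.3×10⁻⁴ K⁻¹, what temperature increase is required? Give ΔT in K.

ΔT = Δh/(αH) = 0.18 / (2.3×10⁻⁴ × 1800) ≈ 0.4348 K

about 0.435 K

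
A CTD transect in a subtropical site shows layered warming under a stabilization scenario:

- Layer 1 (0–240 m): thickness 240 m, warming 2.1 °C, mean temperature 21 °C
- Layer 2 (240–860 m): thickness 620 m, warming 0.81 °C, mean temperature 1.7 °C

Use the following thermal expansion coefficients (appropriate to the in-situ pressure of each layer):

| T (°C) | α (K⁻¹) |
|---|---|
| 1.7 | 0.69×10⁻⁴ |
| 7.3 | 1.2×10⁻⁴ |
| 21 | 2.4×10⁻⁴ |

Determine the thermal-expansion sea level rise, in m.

0.16 m of thermosteric rise

Layer 1 at 21 °C → α = 2.4×10⁻⁴ K⁻¹
Layer 2 at 1.7 °C → α = 0.69×10⁻⁴ K⁻¹
Layer 1: 2.1 × 240 × 2.4×10⁻⁴ = 0.12096 m
240–860 m: 0.69×10⁻⁴ × 620 × 0.81 = 0.0346518 m
Δh = 0.12096 + 0.0346518 = 0.1556118 m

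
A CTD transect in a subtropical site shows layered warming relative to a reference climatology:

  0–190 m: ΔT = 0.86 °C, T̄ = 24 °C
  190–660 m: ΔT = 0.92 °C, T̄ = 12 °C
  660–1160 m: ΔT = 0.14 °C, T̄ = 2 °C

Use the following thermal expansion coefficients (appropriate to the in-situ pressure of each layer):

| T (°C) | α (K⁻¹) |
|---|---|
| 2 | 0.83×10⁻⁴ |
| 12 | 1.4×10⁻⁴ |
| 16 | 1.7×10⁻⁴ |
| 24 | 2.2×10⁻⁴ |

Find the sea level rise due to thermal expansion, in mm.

Layer 1 at 24 °C → α = 2.2×10⁻⁴ K⁻¹
Layer 2 at 12 °C → α = 1.4×10⁻⁴ K⁻¹
Layer 3 at 2 °C → α = 0.83×10⁻⁴ K⁻¹
0–190 m: 2.2×10⁻⁴ × 0.86 × 190 = 0.035948 m
190–660 m: 0.92 × 1.4×10⁻⁴ × 470 = 0.060536 m
Layer 3: 500 × 0.83×10⁻⁴ × 0.14 = 0.00581 m
Δh = 0.035948 + 0.060536 + 0.00581 = 0.102294 m

Δh = 100 mm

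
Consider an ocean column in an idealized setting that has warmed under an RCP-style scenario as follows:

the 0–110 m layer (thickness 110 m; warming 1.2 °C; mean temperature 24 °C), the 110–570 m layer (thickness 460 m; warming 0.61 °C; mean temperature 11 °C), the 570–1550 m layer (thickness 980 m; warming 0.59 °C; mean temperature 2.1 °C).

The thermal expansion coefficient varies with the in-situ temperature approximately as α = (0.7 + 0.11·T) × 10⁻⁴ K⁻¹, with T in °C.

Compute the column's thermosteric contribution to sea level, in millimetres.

Layer 1: α = (0.7 + 0.11×24)×10⁻⁴ = 3.34×10⁻⁴ K⁻¹
Layer 2: α = (0.7 + 0.11×11)×10⁻⁴ = 1.91×10⁻⁴ K⁻¹
Layer 3: α = (0.7 + 0.11×2.1)×10⁻⁴ = 0.931×10⁻⁴ K⁻¹
Layer 1: 110 × 3.34×10⁻⁴ × 1.2 = 0.044088 m
110–570 m: 0.61 × 1.91×10⁻⁴ × 460 = 0.0535946 m
Layer 3: 980 × 0.59 × 0.931×10⁻⁴ = 0.05383042 m
Δh = 0.044088 + 0.0535946 + 0.05383042 = 0.15151302 m

152 mm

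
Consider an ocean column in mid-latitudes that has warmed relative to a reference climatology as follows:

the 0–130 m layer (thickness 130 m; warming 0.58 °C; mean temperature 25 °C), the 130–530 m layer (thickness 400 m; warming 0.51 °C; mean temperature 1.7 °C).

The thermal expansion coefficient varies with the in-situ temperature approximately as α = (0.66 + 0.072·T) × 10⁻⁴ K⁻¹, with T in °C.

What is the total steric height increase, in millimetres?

Layer 1: α = (0.66 + 0.072×25)×10⁻⁴ = 2.46×10⁻⁴ K⁻¹
Layer 2: α = (0.66 + 0.072×1.7)×10⁻⁴ = 0.7824×10⁻⁴ K⁻¹
0–130 m: 2.46×10⁻⁴ × 130 × 0.58 = 0.0185484 m
Layer 2: 400 × 0.7824×10⁻⁴ × 0.51 = 0.01596096 m
Δh = 0.0185484 + 0.01596096 = 0.03450936 m

Δh = 34.5 mm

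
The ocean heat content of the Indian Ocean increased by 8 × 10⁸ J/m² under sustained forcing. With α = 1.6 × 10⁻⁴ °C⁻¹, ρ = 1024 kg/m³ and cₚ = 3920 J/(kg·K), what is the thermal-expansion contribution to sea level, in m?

Δh = αQ/(ρcₚ) = 1.6×10⁻⁴ × 8×10⁸ / (1024 × 3920) ≈ 0.031888 m

0.0319 m of thermosteric rise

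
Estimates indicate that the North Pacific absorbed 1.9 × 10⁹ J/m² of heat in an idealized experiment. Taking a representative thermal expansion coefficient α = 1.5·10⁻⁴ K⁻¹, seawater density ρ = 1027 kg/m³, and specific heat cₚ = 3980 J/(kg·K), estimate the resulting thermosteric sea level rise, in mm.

Δh = αQ/(ρcₚ) = 1.5×10⁻⁴ × 1.9×10⁹ / (1027 × 3980) ≈ 0.069725 m

69.7 mm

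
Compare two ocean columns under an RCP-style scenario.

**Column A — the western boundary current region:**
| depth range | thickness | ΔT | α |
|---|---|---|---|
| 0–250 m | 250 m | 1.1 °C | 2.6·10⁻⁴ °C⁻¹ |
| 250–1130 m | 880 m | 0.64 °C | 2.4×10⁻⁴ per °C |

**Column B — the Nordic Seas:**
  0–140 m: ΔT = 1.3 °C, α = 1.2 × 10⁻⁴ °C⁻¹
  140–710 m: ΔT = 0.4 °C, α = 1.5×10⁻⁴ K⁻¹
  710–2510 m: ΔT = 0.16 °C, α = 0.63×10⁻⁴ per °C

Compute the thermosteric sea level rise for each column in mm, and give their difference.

Δh_A ≈ 207 mm, Δh_B ≈ 74.2 mm; difference ≈ 132 mm

A 0–250 m: 250 × 1.1 × 2.6×10⁻⁴ = 0.07150 m
A 250–1130 m: 2.4×10⁻⁴ × 880 × 0.64 = 0.135168 m
A total: 0.206668 m
B 1.2×10⁻⁴ × 1.3 × 140 = 0.02184 m
B 1.5×10⁻⁴ × 570 × 0.4 = 0.03420 m
B 710–2510 m: 0.63×10⁻⁴ × 1800 × 0.16 = 0.018144 m
B total: 0.074184 m
Difference: 0.206668 − 0.074184 = 0.132484 m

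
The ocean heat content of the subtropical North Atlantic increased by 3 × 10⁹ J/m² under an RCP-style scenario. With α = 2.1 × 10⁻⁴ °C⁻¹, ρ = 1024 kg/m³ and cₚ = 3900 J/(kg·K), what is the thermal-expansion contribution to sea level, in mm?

Δh = αQ/(ρcₚ) = 2.1×10⁻⁴ × 3×10⁹ / (1024 × 3900) ≈ 0.15775 m

about 158 mm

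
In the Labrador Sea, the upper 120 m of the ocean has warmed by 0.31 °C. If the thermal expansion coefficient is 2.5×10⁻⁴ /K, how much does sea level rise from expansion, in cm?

about 0.930 cm

Δh = αΔT·H = 2.5×10⁻⁴ × 0.31 × 120 = 0.00930 m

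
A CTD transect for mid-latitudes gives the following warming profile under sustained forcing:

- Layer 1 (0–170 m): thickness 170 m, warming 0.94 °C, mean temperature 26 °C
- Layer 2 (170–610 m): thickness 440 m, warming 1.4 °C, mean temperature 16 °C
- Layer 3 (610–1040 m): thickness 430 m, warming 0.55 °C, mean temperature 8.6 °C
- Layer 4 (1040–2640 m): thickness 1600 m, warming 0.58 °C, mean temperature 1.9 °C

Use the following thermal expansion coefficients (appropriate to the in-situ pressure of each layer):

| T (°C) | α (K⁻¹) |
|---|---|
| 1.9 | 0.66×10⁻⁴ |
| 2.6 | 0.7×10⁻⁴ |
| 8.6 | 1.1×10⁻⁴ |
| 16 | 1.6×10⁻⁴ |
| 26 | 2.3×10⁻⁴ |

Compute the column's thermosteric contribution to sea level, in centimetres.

Layer 1 at 26 °C → α = 2.3×10⁻⁴ K⁻¹
Layer 2 at 16 °C → α = 1.6×10⁻⁴ K⁻¹
Layer 3 at 8.6 °C → α = 1.1×10⁻⁴ K⁻¹
Layer 4 at 1.9 °C → α = 0.66×10⁻⁴ K⁻¹
2.3×10⁻⁴ × 170 × 0.94 = 0.036754 m
170–610 m: 440 × 1.6×10⁻⁴ × 1.4 = 0.09856 m
1.1×10⁻⁴ × 430 × 0.55 = 0.026015 m
Layer 4: 1600 × 0.66×10⁻⁴ × 0.58 = 0.061248 m
Δh = 0.036754 + 0.09856 + 0.026015 + 0.061248 = 0.222577 m

Δh = 22 cm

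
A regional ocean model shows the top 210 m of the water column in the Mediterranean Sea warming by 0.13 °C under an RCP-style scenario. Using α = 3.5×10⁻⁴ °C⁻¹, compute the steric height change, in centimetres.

Δh ≈ 0.96 cm

Δh = αΔT·H = 3.5×10⁻⁴ × 0.13 × 210 = 0.009555 m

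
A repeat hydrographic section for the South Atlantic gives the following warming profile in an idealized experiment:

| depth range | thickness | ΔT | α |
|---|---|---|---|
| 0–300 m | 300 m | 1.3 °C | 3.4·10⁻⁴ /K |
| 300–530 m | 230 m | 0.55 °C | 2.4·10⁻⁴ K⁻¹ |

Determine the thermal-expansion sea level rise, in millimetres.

Layer 1: 1.3 × 300 × 3.4×10⁻⁴ = 0.13260 m
230 × 0.55 × 2.4×10⁻⁴ = 0.03036 m
Δh = 0.13260 + 0.03036 = 0.16296 m ≈ 160 mm

160 mm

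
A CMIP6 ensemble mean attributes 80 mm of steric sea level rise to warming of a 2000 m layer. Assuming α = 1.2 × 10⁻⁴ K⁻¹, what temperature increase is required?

ΔT = Δh/(αH) = 0.08 / (1.2×10⁻⁴ × 2000) ≈ 0.3333 °C

0.333 °C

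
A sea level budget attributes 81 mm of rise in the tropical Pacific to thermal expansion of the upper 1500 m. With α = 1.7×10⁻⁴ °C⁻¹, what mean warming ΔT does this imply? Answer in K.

ΔT = Δh/(αH) = 0.081 / (1.7×10⁻⁴ × 1500) ≈ 0.3176 K

0.32 K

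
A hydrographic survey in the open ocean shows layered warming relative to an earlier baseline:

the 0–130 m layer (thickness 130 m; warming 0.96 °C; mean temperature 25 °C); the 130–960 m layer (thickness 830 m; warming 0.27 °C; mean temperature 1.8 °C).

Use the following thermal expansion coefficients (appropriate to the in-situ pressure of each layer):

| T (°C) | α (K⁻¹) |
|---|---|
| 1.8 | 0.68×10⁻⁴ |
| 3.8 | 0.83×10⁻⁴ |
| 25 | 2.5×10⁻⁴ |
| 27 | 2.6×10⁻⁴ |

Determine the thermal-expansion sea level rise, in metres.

Layer 1 at 25 °C → α = 2.5×10⁻⁴ K⁻¹
Layer 2 at 1.8 °C → α = 0.68×10⁻⁴ K⁻¹
0–130 m: 130 × 2.5×10⁻⁴ × 0.96 = 0.03120 m
Layer 2: 0.68×10⁻⁴ × 830 × 0.27 = 0.0152388 m
Δh = 0.03120 + 0.0152388 = 0.0464388 m

Δh ≈ 0.0464 m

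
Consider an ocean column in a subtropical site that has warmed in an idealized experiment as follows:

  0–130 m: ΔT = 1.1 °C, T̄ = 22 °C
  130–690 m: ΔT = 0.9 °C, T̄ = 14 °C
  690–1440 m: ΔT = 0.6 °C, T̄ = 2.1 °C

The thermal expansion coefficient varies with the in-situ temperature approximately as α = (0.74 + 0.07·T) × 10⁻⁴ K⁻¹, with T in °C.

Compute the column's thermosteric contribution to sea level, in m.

0.16 m

Layer 1: α = (0.74 + 0.07×22)×10⁻⁴ = 2.28×10⁻⁴ K⁻¹
Layer 2: α = (0.74 + 0.07×14)×10⁻⁴ = 1.72×10⁻⁴ K⁻¹
Layer 3: α = (0.74 + 0.07×2.1)×10⁻⁴ = 0.887×10⁻⁴ K⁻¹
Layer 1: 1.1 × 130 × 2.28×10⁻⁴ = 0.032604 m
Layer 2: 0.9 × 1.72×10⁻⁴ × 560 = 0.086688 m
Layer 3: 0.6 × 0.887×10⁻⁴ × 750 = 0.039915 m
Δh = 0.032604 + 0.086688 + 0.039915 = 0.159207 m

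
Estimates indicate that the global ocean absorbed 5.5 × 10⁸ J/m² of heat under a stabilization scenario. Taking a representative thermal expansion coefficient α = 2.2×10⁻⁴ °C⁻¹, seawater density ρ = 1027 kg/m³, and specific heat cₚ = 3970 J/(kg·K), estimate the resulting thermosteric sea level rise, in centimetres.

3.0 cm of thermosteric rise

Δh = αQ/(ρcₚ) = 2.2×10⁻⁴ × 5.5×10⁸ / (1027 × 3970) ≈ 0.029677 m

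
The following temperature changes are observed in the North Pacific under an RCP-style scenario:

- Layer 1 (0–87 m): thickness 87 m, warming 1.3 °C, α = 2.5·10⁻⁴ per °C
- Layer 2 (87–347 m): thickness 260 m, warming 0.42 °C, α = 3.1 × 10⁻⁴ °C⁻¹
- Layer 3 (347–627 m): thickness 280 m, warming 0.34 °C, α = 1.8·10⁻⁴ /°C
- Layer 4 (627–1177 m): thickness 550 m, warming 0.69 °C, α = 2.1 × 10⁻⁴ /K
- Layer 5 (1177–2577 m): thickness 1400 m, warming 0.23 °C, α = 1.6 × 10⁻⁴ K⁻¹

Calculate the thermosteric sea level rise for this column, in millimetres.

0–87 m: 1.3 × 2.5×10⁻⁴ × 87 = 0.028275 m
Layer 2: 0.42 × 3.1×10⁻⁴ × 260 = 0.033852 m
347–627 m: 0.34 × 280 × 1.8×10⁻⁴ = 0.017136 m
627–1177 m: 2.1×10⁻⁴ × 0.69 × 550 = 0.079695 m
Layer 5: 0.23 × 1.6×10⁻⁴ × 1400 = 0.05152 m
Δh = 0.028275 + 0.033852 + 0.017136 + 0.079695 + 0.05152 = 0.210478 m ≈ 210 mm

210 mm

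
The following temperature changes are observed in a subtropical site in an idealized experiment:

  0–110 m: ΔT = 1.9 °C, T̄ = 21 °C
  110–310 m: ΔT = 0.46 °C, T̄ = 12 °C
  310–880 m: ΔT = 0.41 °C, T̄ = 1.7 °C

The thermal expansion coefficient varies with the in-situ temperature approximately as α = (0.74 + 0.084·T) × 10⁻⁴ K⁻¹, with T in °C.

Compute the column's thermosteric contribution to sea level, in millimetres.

Layer 1: α = (0.74 + 0.084×21)×10⁻⁴ = 2.504×10⁻⁴ K⁻¹
Layer 2: α = (0.74 + 0.084×12)×10⁻⁴ = 1.748×10⁻⁴ K⁻¹
Layer 3: α = (0.74 + 0.084×1.7)×10⁻⁴ = 0.8828×10⁻⁴ K⁻¹
110 × 1.9 × 2.504×10⁻⁴ = 0.0523336 m
0.46 × 1.748×10⁻⁴ × 200 = 0.0160816 m
Layer 3: 0.41 × 570 × 0.8828×10⁻⁴ = 0.020631036 m
Δh = 0.0523336 + 0.0160816 + 0.020631036 = 0.089046236 m

89.0 mm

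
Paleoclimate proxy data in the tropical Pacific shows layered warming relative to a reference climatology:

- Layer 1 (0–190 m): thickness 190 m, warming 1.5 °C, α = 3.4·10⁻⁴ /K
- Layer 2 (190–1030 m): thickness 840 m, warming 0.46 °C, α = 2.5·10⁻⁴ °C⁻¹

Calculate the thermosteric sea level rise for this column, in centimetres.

Δh = 19.4 cm

190 × 1.5 × 3.4×10⁻⁴ = 0.09690 m
190–1030 m: 840 × 0.46 × 2.5×10⁻⁴ = 0.09660 m
Δh = 0.09690 + 0.09660 = 0.19350 m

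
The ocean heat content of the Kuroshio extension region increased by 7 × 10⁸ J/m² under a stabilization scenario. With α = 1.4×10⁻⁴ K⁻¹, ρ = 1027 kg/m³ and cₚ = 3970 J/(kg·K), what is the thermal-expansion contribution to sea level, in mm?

Δh = αQ/(ρcₚ) = 1.4×10⁻⁴ × 7×10⁸ / (1027 × 3970) ≈ 0.024036 m

about 24.0 mm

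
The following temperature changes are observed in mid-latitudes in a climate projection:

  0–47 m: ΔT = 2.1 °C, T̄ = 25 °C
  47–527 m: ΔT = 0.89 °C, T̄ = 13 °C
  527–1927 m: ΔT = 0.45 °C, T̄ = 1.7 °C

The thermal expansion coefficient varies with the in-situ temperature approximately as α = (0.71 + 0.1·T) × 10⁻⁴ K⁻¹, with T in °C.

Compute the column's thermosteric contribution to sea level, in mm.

173 mm of thermosteric rise

Layer 1: α = (0.71 + 0.1×25)×10⁻⁴ = 3.21×10⁻⁴ K⁻¹
Layer 2: α = (0.71 + 0.1×13)×10⁻⁴ = 2.01×10⁻⁴ K⁻¹
Layer 3: α = (0.71 + 0.1×1.7)×10⁻⁴ = 0.88×10⁻⁴ K⁻¹
0–47 m: 2.1 × 47 × 3.21×10⁻⁴ = 0.0316827 m
Layer 2: 0.89 × 480 × 2.01×10⁻⁴ = 0.0858672 m
0.45 × 1400 × 0.88×10⁻⁴ = 0.05544 m
Δh = 0.0316827 + 0.0858672 + 0.05544 = 0.1729899 m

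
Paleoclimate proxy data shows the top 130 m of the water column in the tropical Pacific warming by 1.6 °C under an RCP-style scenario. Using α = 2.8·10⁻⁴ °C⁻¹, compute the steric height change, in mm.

58.2 mm

Δh = αΔT·H = 2.8×10⁻⁴ × 1.6 × 130 = 0.05824 m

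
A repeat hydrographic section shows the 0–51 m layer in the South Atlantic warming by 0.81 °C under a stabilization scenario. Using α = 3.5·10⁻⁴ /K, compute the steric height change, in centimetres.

about 1.45 cm

Δh = αΔT·H = 3.5×10⁻⁴ × 0.81 × 51 = 0.0144585 m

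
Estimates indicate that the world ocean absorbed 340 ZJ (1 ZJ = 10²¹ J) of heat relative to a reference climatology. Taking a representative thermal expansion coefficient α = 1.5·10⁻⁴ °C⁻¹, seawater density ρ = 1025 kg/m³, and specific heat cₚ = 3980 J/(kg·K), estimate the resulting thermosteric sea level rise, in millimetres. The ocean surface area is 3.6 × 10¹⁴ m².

Per unit area: Q = 340×10²¹ / (3.6×10¹⁴) ≈ 9.444×10⁸ J/m²
Δh = αQ/(ρcₚ) = 1.5×10⁻⁴ × 9.444×10⁸ / (1025 × 3980) ≈ 0.034725 m

about 35 mm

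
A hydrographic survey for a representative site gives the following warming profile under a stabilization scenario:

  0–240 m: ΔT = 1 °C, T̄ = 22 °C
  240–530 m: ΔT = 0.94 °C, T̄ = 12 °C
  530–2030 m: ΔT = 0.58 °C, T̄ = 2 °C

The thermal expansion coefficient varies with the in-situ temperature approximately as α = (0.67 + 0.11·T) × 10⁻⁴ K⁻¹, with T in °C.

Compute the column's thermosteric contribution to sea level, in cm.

Layer 1: α = (0.67 + 0.11×22)×10⁻⁴ = 3.09×10⁻⁴ K⁻¹
Layer 2: α = (0.67 + 0.11×12)×10⁻⁴ = 1.99×10⁻⁴ K⁻¹
Layer 3: α = (0.67 + 0.11×2)×10⁻⁴ = 0.89×10⁻⁴ K⁻¹
0–240 m: 1 × 3.09×10⁻⁴ × 240 = 0.07416 m
240–530 m: 0.94 × 290 × 1.99×10⁻⁴ = 0.0542474 m
0.89×10⁻⁴ × 1500 × 0.58 = 0.07743 m
Δh = 0.07416 + 0.0542474 + 0.07743 = 0.2058374 m ≈ 21 cm

about 21 cm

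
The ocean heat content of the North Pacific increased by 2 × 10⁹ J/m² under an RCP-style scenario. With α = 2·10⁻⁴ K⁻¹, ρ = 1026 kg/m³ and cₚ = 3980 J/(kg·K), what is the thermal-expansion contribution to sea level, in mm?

Δh ≈ 98.0 mm

Δh = αQ/(ρcₚ) = 2×10⁻⁴ × 2×10⁹ / (1026 × 3980) ≈ 0.097956 m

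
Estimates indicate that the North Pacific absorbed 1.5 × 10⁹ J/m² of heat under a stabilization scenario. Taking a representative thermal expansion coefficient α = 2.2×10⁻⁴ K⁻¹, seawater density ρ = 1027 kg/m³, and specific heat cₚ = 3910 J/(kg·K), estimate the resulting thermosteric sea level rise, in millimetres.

Δh = αQ/(ρcₚ) = 2.2×10⁻⁴ × 1.5×10⁹ / (1027 × 3910) ≈ 0.08218 m

82.2 mm of thermosteric rise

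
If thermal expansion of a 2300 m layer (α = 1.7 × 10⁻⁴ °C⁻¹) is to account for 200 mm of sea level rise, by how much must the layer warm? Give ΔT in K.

ΔT = Δh/(αH) = 0.2 / (1.7×10⁻⁴ × 2300) ≈ 0.5115 K

0.512 K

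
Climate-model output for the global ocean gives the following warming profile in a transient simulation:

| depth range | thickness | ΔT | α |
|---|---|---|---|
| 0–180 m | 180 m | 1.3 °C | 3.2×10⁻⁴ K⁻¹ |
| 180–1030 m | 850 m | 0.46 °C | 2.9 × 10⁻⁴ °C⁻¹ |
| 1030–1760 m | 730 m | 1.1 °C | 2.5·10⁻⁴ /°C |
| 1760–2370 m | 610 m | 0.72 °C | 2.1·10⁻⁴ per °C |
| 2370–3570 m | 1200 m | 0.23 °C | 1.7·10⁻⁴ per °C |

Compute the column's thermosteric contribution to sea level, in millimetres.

about 530 mm

0–180 m: 1.3 × 3.2×10⁻⁴ × 180 = 0.07488 m
180–1030 m: 2.9×10⁻⁴ × 850 × 0.46 = 0.11339 m
Layer 3: 1.1 × 2.5×10⁻⁴ × 730 = 0.20075 m
0.72 × 2.1×10⁻⁴ × 610 = 0.092232 m
2370–3570 m: 1200 × 0.23 × 1.7×10⁻⁴ = 0.04692 m
Δh = 0.07488 + 0.11339 + 0.20075 + 0.092232 + 0.04692 = 0.528172 m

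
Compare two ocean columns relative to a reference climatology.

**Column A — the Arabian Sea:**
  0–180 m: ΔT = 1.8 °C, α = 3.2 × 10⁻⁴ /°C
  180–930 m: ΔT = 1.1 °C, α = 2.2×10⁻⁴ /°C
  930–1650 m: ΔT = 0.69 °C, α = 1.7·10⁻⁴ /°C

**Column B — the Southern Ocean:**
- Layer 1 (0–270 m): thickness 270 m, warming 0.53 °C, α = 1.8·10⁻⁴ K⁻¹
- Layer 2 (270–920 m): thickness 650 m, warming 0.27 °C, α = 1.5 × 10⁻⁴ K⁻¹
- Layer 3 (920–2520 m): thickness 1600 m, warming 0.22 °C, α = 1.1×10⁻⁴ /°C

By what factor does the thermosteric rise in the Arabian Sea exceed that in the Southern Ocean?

A 0–180 m: 3.2×10⁻⁴ × 180 × 1.8 = 0.10368 m
A Layer 2: 750 × 2.2×10⁻⁴ × 1.1 = 0.18150 m
A 1.7×10⁻⁴ × 720 × 0.69 = 0.084456 m
A total: 0.369636 m
B Layer 1: 1.8×10⁻⁴ × 0.53 × 270 = 0.025758 m
B Layer 2: 1.5×10⁻⁴ × 0.27 × 650 = 0.026325 m
B 0.22 × 1.1×10⁻⁴ × 1600 = 0.03872 m
B total: 0.090803 m
Ratio: 0.369636 / 0.090803 ≈ 4.071

≈ 4.07×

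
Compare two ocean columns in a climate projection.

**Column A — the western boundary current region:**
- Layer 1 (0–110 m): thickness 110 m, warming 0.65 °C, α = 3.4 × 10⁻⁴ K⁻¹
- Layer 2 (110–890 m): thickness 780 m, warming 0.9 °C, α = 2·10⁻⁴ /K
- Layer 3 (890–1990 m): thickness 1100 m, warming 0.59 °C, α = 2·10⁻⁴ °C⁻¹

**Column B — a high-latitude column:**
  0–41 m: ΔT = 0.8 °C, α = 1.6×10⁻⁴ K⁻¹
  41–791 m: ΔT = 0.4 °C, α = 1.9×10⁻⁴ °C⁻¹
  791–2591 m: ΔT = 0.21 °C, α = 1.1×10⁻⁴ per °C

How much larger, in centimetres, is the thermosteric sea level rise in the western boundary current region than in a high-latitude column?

A 0–110 m: 0.65 × 110 × 3.4×10⁻⁴ = 0.02431 m
A 110–890 m: 2×10⁻⁴ × 780 × 0.9 = 0.14040 m
A Layer 3: 1100 × 0.59 × 2×10⁻⁴ = 0.12980 m
A total: 0.29451 m
B 1.6×10⁻⁴ × 0.8 × 41 = 0.005248 m
B Layer 2: 750 × 1.9×10⁻⁴ × 0.4 = 0.05700 m
B 1.1×10⁻⁴ × 0.21 × 1800 = 0.04158 m
B total: 0.103828 m
Difference: 0.29451 − 0.103828 = 0.190682 m

Δh_A − Δh_B ≈ 19.1 cm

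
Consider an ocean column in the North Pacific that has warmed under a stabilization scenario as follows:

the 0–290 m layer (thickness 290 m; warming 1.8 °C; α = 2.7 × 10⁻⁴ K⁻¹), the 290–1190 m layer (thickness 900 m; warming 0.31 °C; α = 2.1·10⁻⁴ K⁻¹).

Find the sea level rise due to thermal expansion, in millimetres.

Δh ≈ 200 mm

Layer 1: 290 × 1.8 × 2.7×10⁻⁴ = 0.14094 m
Layer 2: 0.31 × 900 × 2.1×10⁻⁴ = 0.05859 m
Δh = 0.14094 + 0.05859 = 0.19953 m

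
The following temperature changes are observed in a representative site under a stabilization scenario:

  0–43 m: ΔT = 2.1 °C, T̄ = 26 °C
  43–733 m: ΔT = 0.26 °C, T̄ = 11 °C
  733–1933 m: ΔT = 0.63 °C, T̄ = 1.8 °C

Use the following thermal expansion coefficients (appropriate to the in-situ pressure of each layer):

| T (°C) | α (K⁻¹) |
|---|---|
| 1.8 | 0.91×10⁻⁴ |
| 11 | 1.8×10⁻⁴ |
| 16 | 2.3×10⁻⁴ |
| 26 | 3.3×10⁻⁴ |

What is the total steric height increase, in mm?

Layer 1 at 26 °C → α = 3.3×10⁻⁴ K⁻¹
Layer 2 at 11 °C → α = 1.8×10⁻⁴ K⁻¹
Layer 3 at 1.8 °C → α = 0.91×10⁻⁴ K⁻¹
3.3×10⁻⁴ × 2.1 × 43 = 0.029799 m
Layer 2: 690 × 1.8×10⁻⁴ × 0.26 = 0.032292 m
0.63 × 0.91×10⁻⁴ × 1200 = 0.068796 m
Δh = 0.029799 + 0.032292 + 0.068796 = 0.130887 m ≈ 131 mm

131 mm of thermosteric rise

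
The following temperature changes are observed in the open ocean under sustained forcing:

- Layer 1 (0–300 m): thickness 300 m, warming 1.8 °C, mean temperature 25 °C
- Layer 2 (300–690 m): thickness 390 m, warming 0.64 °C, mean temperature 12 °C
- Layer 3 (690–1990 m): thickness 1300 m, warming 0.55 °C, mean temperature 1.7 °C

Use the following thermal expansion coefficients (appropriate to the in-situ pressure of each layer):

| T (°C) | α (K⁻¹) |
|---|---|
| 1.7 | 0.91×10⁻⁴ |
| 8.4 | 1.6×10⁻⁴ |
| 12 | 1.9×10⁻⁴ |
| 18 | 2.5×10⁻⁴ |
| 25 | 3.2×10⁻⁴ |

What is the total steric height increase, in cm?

Δh = 28.5 cm

Layer 1 at 25 °C → α = 3.2×10⁻⁴ K⁻¹
Layer 2 at 12 °C → α = 1.9×10⁻⁴ K⁻¹
Layer 3 at 1.7 °C → α = 0.91×10⁻⁴ K⁻¹
Layer 1: 1.8 × 3.2×10⁻⁴ × 300 = 0.17280 m
390 × 1.9×10⁻⁴ × 0.64 = 0.047424 m
690–1990 m: 1300 × 0.55 × 0.91×10⁻⁴ = 0.065065 m
Δh = 0.17280 + 0.047424 + 0.065065 = 0.285289 m ≈ 28.5 cm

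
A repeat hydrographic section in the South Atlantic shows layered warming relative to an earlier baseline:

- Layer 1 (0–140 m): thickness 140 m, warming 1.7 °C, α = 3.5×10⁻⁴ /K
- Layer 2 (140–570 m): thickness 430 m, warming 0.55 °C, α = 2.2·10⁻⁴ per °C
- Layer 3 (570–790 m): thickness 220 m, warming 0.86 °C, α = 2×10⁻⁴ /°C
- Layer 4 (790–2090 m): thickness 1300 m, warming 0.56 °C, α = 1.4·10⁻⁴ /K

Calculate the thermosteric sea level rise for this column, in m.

0–140 m: 1.7 × 140 × 3.5×10⁻⁴ = 0.08330 m
Layer 2: 0.55 × 2.2×10⁻⁴ × 430 = 0.05203 m
570–790 m: 220 × 0.86 × 2×10⁻⁴ = 0.03784 m
790–2090 m: 0.56 × 1.4×10⁻⁴ × 1300 = 0.10192 m
Δh = 0.08330 + 0.05203 + 0.03784 + 0.10192 = 0.27509 m

0.275 m of thermosteric rise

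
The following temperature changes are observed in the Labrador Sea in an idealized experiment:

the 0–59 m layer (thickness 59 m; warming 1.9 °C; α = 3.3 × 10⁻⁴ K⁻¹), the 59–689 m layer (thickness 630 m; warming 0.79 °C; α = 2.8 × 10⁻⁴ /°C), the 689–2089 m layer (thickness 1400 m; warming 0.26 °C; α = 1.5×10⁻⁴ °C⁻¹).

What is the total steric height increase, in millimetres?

Δh = 230 mm

0–59 m: 59 × 1.9 × 3.3×10⁻⁴ = 0.036993 m
0.79 × 630 × 2.8×10⁻⁴ = 0.139356 m
Layer 3: 0.26 × 1.5×10⁻⁴ × 1400 = 0.05460 m
Δh = 0.036993 + 0.139356 + 0.05460 = 0.230949 m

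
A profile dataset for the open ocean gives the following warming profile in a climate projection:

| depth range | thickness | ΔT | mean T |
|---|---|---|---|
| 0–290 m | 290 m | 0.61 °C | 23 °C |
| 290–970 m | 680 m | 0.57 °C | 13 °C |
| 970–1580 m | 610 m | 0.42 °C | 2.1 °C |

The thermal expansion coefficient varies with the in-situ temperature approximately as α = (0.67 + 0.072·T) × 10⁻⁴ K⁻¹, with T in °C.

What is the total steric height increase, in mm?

Δh = 120 mm

Layer 1: α = (0.67 + 0.072×23)×10⁻⁴ = 2.326×10⁻⁴ K⁻¹
Layer 2: α = (0.67 + 0.072×13)×10⁻⁴ = 1.606×10⁻⁴ K⁻¹
Layer 3: α = (0.67 + 0.072×2.1)×10⁻⁴ = 0.8212×10⁻⁴ K⁻¹
2.326×10⁻⁴ × 290 × 0.61 = 0.04114694 m
290–970 m: 0.57 × 680 × 1.606×10⁻⁴ = 0.06224856 m
Layer 3: 0.42 × 610 × 0.8212×10⁻⁴ = 0.021039144 m
Δh = 0.04114694 + 0.06224856 + 0.021039144 = 0.124434644 m ≈ 120 mm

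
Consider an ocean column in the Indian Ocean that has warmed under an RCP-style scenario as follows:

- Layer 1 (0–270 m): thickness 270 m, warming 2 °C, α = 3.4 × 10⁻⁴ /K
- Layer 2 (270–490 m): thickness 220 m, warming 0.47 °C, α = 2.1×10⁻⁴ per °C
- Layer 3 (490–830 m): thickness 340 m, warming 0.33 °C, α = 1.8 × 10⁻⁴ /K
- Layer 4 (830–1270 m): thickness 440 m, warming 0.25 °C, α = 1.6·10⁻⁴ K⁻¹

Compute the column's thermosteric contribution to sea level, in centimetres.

3.4×10⁻⁴ × 2 × 270 = 0.18360 m
2.1×10⁻⁴ × 0.47 × 220 = 0.021714 m
340 × 1.8×10⁻⁴ × 0.33 = 0.020196 m
1.6×10⁻⁴ × 0.25 × 440 = 0.01760 m
Δh = 0.18360 + 0.021714 + 0.020196 + 0.01760 = 0.24311 m ≈ 24 cm

about 24 cm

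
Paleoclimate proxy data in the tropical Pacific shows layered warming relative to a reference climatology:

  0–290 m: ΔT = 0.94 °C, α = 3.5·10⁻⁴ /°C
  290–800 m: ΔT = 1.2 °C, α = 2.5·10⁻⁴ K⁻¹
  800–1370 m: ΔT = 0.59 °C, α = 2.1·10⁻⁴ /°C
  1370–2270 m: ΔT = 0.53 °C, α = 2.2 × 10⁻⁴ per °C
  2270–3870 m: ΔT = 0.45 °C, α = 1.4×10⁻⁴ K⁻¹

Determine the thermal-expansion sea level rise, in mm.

525 mm of thermosteric rise

Layer 1: 0.94 × 3.5×10⁻⁴ × 290 = 0.09541 m
290–800 m: 1.2 × 2.5×10⁻⁴ × 510 = 0.15300 m
Layer 3: 0.59 × 570 × 2.1×10⁻⁴ = 0.070623 m
2.2×10⁻⁴ × 900 × 0.53 = 0.10494 m
Layer 5: 1600 × 1.4×10⁻⁴ × 0.45 = 0.10080 m
Δh = 0.09541 + 0.15300 + 0.070623 + 0.10494 + 0.10080 = 0.524773 m ≈ 525 mm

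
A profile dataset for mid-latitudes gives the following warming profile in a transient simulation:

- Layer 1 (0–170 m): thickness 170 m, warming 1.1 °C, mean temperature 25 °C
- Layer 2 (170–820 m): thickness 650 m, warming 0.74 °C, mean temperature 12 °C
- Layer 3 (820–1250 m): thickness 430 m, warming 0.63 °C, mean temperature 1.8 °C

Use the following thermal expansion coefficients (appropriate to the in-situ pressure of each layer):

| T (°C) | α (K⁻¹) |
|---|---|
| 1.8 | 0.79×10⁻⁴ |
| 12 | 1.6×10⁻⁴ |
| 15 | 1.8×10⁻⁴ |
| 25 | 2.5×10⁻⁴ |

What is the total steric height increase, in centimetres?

Layer 1 at 25 °C → α = 2.5×10⁻⁴ K⁻¹
Layer 2 at 12 °C → α = 1.6×10⁻⁴ K⁻¹
Layer 3 at 1.8 °C → α = 0.79×10⁻⁴ K⁻¹
0–170 m: 170 × 2.5×10⁻⁴ × 1.1 = 0.04675 m
0.74 × 650 × 1.6×10⁻⁴ = 0.07696 m
0.79×10⁻⁴ × 430 × 0.63 = 0.0214011 m
Δh = 0.04675 + 0.07696 + 0.0214011 = 0.1451111 m ≈ 14.5 cm

14.5 cm of thermosteric rise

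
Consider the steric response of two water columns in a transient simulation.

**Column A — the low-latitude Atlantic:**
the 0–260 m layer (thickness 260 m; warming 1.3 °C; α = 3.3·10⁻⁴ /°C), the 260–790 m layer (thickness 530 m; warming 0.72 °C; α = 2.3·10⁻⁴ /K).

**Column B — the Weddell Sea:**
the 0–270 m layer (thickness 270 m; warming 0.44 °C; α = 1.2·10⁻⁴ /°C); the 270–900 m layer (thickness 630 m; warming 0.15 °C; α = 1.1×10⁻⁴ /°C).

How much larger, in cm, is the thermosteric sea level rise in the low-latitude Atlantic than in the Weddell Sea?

17 cm

A Layer 1: 1.3 × 3.3×10⁻⁴ × 260 = 0.11154 m
A 530 × 0.72 × 2.3×10⁻⁴ = 0.087768 m
A total: 0.199308 m
B 0–270 m: 0.44 × 1.2×10⁻⁴ × 270 = 0.014256 m
B 270–900 m: 0.15 × 630 × 1.1×10⁻⁴ = 0.010395 m
B total: 0.024651 m
Difference: 0.199308 − 0.024651 = 0.174657 m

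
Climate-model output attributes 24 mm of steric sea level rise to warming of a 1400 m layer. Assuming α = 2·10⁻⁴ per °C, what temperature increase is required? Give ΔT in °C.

ΔT = Δh/(αH) = 0.024 / (2×10⁻⁴ × 1400) ≈ 0.08571 °C

about 0.086 °C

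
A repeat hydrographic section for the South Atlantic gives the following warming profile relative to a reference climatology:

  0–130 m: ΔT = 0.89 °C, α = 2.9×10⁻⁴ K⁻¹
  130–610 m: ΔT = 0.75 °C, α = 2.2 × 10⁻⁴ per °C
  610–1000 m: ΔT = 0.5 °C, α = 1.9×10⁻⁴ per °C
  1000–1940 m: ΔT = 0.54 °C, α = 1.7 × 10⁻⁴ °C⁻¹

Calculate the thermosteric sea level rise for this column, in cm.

Layer 1: 2.9×10⁻⁴ × 130 × 0.89 = 0.033553 m
130–610 m: 2.2×10⁻⁴ × 480 × 0.75 = 0.07920 m
Layer 3: 1.9×10⁻⁴ × 390 × 0.5 = 0.03705 m
1000–1940 m: 1.7×10⁻⁴ × 940 × 0.54 = 0.086292 m
Δh = 0.033553 + 0.07920 + 0.03705 + 0.086292 = 0.236095 m ≈ 23.6 cm

Δh = 23.6 cm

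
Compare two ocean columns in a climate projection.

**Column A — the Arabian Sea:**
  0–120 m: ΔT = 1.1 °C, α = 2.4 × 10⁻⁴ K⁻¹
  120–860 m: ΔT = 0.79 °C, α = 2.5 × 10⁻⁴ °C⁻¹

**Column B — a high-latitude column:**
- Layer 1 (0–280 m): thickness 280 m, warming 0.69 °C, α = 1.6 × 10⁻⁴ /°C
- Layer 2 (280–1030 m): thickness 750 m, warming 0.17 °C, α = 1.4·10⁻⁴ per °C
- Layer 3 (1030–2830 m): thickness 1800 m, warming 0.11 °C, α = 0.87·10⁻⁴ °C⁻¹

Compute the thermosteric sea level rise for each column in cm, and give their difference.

A: 18 cm; B: 6.6 cm; difference 11 cm

A 120 × 2.4×10⁻⁴ × 1.1 = 0.03168 m
A Layer 2: 0.79 × 2.5×10⁻⁴ × 740 = 0.14615 m
A total: 0.17783 m
B Layer 1: 1.6×10⁻⁴ × 280 × 0.69 = 0.030912 m
B Layer 2: 1.4×10⁻⁴ × 750 × 0.17 = 0.01785 m
B 1800 × 0.87×10⁻⁴ × 0.11 = 0.017226 m
B total: 0.065988 m
Difference: 0.17783 − 0.065988 = 0.111842 m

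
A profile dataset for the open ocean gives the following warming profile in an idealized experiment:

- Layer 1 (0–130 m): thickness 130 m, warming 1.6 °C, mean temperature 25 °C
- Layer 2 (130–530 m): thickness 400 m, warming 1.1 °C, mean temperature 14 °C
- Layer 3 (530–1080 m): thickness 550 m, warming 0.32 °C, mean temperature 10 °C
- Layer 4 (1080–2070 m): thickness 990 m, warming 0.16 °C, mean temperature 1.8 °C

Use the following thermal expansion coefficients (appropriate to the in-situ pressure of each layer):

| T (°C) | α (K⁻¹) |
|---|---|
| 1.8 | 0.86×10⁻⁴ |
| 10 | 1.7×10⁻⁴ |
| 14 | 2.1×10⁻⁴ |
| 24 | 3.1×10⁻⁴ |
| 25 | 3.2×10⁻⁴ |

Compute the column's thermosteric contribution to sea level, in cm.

Layer 1 at 25 °C → α = 3.2×10⁻⁴ K⁻¹
Layer 2 at 14 °C → α = 2.1×10⁻⁴ K⁻¹
Layer 3 at 10 °C → α = 1.7×10⁻⁴ K⁻¹
Layer 4 at 1.8 °C → α = 0.86×10⁻⁴ K⁻¹
Layer 1: 1.6 × 3.2×10⁻⁴ × 130 = 0.06656 m
Layer 2: 2.1×10⁻⁴ × 1.1 × 400 = 0.09240 m
0.32 × 1.7×10⁻⁴ × 550 = 0.02992 m
1080–2070 m: 0.16 × 0.86×10⁻⁴ × 990 = 0.0136224 m
Δh = 0.06656 + 0.09240 + 0.02992 + 0.0136224 = 0.2025024 m ≈ 20.3 cm

20.3 cm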